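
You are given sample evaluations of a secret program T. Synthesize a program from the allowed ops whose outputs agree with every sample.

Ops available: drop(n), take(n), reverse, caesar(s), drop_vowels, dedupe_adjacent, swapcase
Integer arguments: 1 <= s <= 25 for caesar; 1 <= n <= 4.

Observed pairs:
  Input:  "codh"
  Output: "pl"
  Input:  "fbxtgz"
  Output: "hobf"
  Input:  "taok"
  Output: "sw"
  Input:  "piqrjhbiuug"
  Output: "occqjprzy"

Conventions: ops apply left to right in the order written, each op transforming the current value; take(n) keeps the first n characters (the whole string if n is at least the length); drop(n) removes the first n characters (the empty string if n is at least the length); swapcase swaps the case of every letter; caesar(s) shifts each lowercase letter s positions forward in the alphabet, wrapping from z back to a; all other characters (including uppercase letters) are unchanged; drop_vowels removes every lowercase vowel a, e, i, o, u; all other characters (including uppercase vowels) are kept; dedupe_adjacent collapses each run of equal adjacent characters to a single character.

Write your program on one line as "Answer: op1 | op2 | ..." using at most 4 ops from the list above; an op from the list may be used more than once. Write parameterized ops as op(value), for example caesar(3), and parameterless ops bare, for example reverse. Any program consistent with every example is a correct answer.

drop(2) | reverse | caesar(22) | caesar(12)

Check, running the answer program on each example:
  "codh" -> "dh" -> "hd" -> "dz" -> "pl"
  "fbxtgz" -> "xtgz" -> "zgtx" -> "vcpt" -> "hobf"
  "taok" -> "ok" -> "ko" -> "gk" -> "sw"
  "piqrjhbiuug" -> "qrjhbiuug" -> "guuibhjrq" -> "cqqexdfnm" -> "occqjprzy"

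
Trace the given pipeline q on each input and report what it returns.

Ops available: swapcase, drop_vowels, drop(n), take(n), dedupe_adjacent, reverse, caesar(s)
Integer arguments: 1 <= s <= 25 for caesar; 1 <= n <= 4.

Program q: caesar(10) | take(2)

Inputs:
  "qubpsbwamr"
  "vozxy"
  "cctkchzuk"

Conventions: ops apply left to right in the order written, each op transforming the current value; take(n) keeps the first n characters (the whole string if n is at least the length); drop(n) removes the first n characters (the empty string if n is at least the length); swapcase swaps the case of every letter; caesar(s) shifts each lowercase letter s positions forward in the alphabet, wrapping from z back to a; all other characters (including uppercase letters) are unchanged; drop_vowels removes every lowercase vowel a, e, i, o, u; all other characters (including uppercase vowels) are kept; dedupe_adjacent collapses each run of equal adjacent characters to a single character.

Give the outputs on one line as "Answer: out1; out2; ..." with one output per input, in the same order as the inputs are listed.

Execution, op by op:
  "qubpsbwamr" -> "aelzclgkwb" -> "ae"
  "vozxy" -> "fyjhi" -> "fy"
  "cctkchzuk" -> "mmdumrjeu" -> "mm"

"ae"; "fy"; "mm"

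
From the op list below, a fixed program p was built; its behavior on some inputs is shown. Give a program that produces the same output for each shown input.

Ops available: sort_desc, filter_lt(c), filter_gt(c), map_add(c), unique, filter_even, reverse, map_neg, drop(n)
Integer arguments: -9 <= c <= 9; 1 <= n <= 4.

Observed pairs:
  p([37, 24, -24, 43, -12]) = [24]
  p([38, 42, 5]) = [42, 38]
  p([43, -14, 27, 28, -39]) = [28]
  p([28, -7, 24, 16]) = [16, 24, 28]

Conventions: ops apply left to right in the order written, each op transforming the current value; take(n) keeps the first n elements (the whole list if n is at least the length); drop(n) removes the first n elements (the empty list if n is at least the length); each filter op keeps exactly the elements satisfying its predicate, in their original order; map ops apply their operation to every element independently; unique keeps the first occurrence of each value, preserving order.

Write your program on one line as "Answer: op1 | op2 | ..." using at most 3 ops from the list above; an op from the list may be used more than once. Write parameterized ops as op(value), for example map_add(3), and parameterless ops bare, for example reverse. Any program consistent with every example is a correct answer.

filter_gt(6) | filter_even | reverse

Check, running the answer program on each example:
  [37, 24, -24, 43, -12] -> [37, 24, 43] -> [24] -> [24]
  [38, 42, 5] -> [38, 42] -> [38, 42] -> [42, 38]
  [43, -14, 27, 28, -39] -> [43, 27, 28] -> [28] -> [28]
  [28, -7, 24, 16] -> [28, 24, 16] -> [28, 24, 16] -> [16, 24, 28]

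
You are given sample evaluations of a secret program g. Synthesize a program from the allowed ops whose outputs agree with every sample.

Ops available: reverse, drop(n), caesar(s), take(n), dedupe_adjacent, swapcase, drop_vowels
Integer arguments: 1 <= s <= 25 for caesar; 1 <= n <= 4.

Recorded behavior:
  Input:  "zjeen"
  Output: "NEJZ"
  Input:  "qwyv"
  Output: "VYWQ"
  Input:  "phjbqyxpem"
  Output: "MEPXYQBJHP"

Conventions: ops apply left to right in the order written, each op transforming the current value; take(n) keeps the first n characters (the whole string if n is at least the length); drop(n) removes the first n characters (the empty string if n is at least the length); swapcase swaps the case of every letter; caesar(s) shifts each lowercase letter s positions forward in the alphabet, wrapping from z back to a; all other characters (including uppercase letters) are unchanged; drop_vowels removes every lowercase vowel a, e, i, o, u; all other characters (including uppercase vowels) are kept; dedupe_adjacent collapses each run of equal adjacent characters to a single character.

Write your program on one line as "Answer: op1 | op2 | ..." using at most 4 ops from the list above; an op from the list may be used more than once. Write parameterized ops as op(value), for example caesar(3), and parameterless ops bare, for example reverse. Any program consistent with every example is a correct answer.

swapcase | dedupe_adjacent | reverse

Check, running the answer program on each example:
  "zjeen" -> "ZJEEN" -> "ZJEN" -> "NEJZ"
  "qwyv" -> "QWYV" -> "QWYV" -> "VYWQ"
  "phjbqyxpem" -> "PHJBQYXPEM" -> "PHJBQYXPEM" -> "MEPXYQBJHP"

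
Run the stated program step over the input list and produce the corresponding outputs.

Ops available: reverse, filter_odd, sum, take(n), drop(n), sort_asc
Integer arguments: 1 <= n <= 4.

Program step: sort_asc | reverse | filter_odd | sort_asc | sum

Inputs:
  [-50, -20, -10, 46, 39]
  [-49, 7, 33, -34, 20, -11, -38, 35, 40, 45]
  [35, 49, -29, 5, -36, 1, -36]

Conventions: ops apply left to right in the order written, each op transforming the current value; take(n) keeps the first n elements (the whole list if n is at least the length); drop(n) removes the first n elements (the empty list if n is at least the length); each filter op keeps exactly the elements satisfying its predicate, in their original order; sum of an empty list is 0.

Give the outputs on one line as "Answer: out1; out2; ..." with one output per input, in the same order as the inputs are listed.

39; 60; 61

Execution, op by op:
  [-50, -20, -10, 46, 39] -> [-50, -20, -10, 39, 46] -> [46, 39, -10, -20, -50] -> [39] -> [39] -> 39
  [-49, 7, 33, -34, 20, -11, -38, 35, 40, 45] -> [-49, -38, -34, -11, 7, 20, 33, 35, 40, 45] -> [45, 40, 35, 33, 20, 7, -11, -34, -38, -49] -> [45, 35, 33, 7, -11, -49] -> [-49, -11, 7, 33, 35, 45] -> 60
  [35, 49, -29, 5, -36, 1, -36] -> [-36, -36, -29, 1, 5, 35, 49] -> [49, 35, 5, 1, -29, -36, -36] -> [49, 35, 5, 1, -29] -> [-29, 1, 5, 35, 49] -> 61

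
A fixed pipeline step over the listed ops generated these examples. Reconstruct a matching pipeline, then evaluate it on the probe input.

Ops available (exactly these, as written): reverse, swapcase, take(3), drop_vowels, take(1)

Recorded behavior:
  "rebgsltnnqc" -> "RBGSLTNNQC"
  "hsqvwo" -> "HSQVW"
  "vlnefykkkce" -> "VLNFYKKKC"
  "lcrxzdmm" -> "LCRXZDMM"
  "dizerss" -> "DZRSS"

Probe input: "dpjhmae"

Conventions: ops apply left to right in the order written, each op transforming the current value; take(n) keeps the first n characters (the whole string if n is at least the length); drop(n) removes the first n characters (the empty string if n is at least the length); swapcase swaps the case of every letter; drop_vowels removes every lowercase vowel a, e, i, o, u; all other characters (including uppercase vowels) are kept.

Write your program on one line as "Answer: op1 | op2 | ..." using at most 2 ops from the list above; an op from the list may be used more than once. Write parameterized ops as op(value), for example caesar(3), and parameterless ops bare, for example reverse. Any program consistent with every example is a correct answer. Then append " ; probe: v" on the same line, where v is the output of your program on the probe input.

drop_vowels | swapcase ; probe: "DPJHM"

Check, running the answer program on each example:
  "rebgsltnnqc" -> "rbgsltnnqc" -> "RBGSLTNNQC"
  "hsqvwo" -> "hsqvw" -> "HSQVW"
  "vlnefykkkce" -> "vlnfykkkc" -> "VLNFYKKKC"
  "lcrxzdmm" -> "lcrxzdmm" -> "LCRXZDMM"
  "dizerss" -> "dzrss" -> "DZRSS"
  probe: "dpjhmae" -> "dpjhm" -> "DPJHM"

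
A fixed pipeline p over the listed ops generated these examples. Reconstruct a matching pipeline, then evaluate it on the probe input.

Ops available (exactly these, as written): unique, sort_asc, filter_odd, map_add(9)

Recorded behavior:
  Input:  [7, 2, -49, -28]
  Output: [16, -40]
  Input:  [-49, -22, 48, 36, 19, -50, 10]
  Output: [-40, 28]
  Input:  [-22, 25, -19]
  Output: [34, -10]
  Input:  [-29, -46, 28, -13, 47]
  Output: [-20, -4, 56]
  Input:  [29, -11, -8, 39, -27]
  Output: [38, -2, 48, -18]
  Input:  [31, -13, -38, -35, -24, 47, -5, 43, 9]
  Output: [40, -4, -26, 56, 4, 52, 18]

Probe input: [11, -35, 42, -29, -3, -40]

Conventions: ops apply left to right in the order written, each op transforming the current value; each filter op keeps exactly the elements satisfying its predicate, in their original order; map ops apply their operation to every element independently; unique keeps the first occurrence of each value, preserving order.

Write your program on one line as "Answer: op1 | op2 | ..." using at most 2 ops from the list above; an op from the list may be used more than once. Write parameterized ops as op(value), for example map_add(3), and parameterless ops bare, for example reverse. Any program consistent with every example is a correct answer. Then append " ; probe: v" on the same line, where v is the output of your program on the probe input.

filter_odd | map_add(9) ; probe: [20, -26, -20, 6]

Check, running the answer program on each example:
  [7, 2, -49, -28] -> [7, -49] -> [16, -40]
  [-49, -22, 48, 36, 19, -50, 10] -> [-49, 19] -> [-40, 28]
  [-22, 25, -19] -> [25, -19] -> [34, -10]
  [-29, -46, 28, -13, 47] -> [-29, -13, 47] -> [-20, -4, 56]
  [29, -11, -8, 39, -27] -> [29, -11, 39, -27] -> [38, -2, 48, -18]
  [31, -13, -38, -35, -24, 47, -5, 43, 9] -> [31, -13, -35, 47, -5, 43, 9] -> [40, -4, -26, 56, 4, 52, 18]
  probe: [11, -35, 42, -29, -3, -40] -> [11, -35, -29, -3] -> [20, -26, -20, 6]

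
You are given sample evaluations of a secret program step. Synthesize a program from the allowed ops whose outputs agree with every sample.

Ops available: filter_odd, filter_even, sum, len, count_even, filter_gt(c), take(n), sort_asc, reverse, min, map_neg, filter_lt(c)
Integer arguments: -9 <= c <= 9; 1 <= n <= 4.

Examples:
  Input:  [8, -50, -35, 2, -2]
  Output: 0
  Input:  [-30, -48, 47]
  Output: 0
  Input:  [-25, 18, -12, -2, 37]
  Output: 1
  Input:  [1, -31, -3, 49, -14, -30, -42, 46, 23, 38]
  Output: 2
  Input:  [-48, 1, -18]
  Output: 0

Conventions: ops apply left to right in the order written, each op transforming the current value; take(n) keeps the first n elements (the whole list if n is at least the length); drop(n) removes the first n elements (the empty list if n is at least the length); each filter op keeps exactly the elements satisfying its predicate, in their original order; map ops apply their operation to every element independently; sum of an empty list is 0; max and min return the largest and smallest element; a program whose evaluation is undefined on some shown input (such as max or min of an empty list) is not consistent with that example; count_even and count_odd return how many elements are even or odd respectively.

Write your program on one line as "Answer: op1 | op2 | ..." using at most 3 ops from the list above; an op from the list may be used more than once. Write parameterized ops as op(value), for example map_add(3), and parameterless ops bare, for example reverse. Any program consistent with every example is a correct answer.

filter_gt(8) | sort_asc | count_even

Check, running the answer program on each example:
  [8, -50, -35, 2, -2] -> [] -> [] -> 0
  [-30, -48, 47] -> [47] -> [47] -> 0
  [-25, 18, -12, -2, 37] -> [18, 37] -> [18, 37] -> 1
  [1, -31, -3, 49, -14, -30, -42, 46, 23, 38] -> [49, 46, 23, 38] -> [23, 38, 46, 49] -> 2
  [-48, 1, -18] -> [] -> [] -> 0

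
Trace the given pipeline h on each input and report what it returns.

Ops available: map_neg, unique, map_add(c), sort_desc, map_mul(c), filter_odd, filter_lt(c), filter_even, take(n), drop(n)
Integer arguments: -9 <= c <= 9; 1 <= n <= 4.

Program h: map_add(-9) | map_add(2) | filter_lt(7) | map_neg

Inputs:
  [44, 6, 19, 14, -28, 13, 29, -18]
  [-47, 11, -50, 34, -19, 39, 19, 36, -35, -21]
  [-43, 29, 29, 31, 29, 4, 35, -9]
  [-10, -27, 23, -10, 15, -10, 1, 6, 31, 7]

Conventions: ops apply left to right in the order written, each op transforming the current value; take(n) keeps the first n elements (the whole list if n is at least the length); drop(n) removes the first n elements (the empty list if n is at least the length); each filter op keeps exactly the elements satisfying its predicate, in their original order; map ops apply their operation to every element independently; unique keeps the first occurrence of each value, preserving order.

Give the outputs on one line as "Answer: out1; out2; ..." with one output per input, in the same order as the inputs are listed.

[1, 35, -6, 25]; [54, -4, 57, 26, 42, 28]; [50, 3, 16]; [17, 34, 17, 17, 6, 1, 0]

Execution, op by op:
  [44, 6, 19, 14, -28, 13, 29, -18] -> [35, -3, 10, 5, -37, 4, 20, -27] -> [37, -1, 12, 7, -35, 6, 22, -25] -> [-1, -35, 6, -25] -> [1, 35, -6, 25]
  [-47, 11, -50, 34, -19, 39, 19, 36, -35, -21] -> [-56, 2, -59, 25, -28, 30, 10, 27, -44, -30] -> [-54, 4, -57, 27, -26, 32, 12, 29, -42, -28] -> [-54, 4, -57, -26, -42, -28] -> [54, -4, 57, 26, 42, 28]
  [-43, 29, 29, 31, 29, 4, 35, -9] -> [-52, 20, 20, 22, 20, -5, 26, -18] -> [-50, 22, 22, 24, 22, -3, 28, -16] -> [-50, -3, -16] -> [50, 3, 16]
  [-10, -27, 23, -10, 15, -10, 1, 6, 31, 7] -> [-19, -36, 14, -19, 6, -19, -8, -3, 22, -2] -> [-17, -34, 16, -17, 8, -17, -6, -1, 24, 0] -> [-17, -34, -17, -17, -6, -1, 0] -> [17, 34, 17, 17, 6, 1, 0]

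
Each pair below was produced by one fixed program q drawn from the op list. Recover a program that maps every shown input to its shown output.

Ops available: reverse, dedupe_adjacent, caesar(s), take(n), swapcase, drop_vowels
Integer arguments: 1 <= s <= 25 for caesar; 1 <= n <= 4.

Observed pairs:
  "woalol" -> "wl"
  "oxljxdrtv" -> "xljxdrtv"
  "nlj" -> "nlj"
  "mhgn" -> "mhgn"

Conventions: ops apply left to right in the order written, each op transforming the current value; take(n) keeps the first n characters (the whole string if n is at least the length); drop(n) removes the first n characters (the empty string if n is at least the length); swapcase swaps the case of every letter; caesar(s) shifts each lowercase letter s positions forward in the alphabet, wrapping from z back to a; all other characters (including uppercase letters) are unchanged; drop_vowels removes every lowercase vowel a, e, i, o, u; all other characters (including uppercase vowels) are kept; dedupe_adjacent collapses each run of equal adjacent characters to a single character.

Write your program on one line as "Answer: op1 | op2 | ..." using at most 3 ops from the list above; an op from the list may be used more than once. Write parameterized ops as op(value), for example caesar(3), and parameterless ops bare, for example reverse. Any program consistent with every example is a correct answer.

drop_vowels | dedupe_adjacent

Check, running the answer program on each example:
  "woalol" -> "wll" -> "wl"
  "oxljxdrtv" -> "xljxdrtv" -> "xljxdrtv"
  "nlj" -> "nlj" -> "nlj"
  "mhgn" -> "mhgn" -> "mhgn"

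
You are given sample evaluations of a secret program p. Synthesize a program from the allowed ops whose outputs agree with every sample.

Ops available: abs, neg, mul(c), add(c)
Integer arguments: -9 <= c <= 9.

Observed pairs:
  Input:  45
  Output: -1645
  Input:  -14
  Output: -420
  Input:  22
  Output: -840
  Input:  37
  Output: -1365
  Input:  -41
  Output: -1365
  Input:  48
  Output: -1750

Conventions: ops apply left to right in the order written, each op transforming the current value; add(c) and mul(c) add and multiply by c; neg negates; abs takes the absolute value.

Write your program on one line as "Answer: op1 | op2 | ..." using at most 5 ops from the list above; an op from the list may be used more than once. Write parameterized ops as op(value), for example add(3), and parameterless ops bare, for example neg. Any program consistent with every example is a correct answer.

add(2) | abs | mul(-5) | mul(7)

Check, running the answer program on each example:
  45 -> 47 -> 47 -> -235 -> -1645
  -14 -> -12 -> 12 -> -60 -> -420
  22 -> 24 -> 24 -> -120 -> -840
  37 -> 39 -> 39 -> -195 -> -1365
  -41 -> -39 -> 39 -> -195 -> -1365
  48 -> 50 -> 50 -> -250 -> -1750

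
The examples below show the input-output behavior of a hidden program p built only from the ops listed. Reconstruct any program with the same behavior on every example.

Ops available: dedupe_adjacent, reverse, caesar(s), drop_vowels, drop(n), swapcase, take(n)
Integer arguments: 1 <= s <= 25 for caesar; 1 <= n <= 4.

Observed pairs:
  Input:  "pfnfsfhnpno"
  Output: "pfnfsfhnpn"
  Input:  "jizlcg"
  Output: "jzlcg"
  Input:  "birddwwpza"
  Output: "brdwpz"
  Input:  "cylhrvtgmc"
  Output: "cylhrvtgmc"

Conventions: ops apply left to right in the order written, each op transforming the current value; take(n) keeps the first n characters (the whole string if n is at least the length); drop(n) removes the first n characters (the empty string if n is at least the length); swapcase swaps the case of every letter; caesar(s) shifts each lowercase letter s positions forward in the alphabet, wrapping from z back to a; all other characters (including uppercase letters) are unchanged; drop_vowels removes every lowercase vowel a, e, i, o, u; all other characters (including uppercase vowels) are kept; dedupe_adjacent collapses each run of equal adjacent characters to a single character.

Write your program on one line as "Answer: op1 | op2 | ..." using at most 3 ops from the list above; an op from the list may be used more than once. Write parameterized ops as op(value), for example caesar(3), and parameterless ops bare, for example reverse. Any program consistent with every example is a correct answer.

drop_vowels | dedupe_adjacent

Check, running the answer program on each example:
  "pfnfsfhnpno" -> "pfnfsfhnpn" -> "pfnfsfhnpn"
  "jizlcg" -> "jzlcg" -> "jzlcg"
  "birddwwpza" -> "brddwwpz" -> "brdwpz"
  "cylhrvtgmc" -> "cylhrvtgmc" -> "cylhrvtgmc"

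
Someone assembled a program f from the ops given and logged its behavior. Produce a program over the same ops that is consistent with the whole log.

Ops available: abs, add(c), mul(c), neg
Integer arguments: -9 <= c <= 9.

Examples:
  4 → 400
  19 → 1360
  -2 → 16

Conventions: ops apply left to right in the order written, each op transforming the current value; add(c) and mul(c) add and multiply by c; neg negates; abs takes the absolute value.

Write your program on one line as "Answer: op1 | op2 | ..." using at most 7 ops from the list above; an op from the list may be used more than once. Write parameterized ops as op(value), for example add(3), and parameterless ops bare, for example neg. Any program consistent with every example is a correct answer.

mul(-4) | add(-9) | abs | mul(8) | neg | mul(-2)

Check, running the answer program on each example:
  4 -> -16 -> -25 -> 25 -> 200 -> -200 -> 400
  19 -> -76 -> -85 -> 85 -> 680 -> -680 -> 1360
  -2 -> 8 -> -1 -> 1 -> 8 -> -8 -> 16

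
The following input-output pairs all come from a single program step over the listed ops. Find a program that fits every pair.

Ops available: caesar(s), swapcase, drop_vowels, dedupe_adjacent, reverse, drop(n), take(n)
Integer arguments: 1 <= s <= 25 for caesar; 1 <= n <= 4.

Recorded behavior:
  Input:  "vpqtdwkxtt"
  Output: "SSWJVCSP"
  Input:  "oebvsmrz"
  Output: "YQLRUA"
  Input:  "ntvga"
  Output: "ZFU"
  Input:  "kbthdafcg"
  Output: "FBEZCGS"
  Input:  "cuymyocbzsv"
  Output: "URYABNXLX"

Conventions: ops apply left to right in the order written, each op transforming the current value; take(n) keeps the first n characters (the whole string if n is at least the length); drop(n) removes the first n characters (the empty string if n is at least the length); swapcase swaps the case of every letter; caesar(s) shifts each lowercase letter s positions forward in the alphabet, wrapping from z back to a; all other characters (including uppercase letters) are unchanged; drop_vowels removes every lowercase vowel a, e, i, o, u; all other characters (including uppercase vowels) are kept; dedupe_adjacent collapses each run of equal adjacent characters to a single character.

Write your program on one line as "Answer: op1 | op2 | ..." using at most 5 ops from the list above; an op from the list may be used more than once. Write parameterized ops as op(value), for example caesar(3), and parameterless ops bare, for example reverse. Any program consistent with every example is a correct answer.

drop(2) | caesar(9) | reverse | caesar(16) | swapcase

Check, running the answer program on each example:
  "vpqtdwkxtt" -> "qtdwkxtt" -> "zcmftgcc" -> "ccgtfmcz" -> "sswjvcsp" -> "SSWJVCSP"
  "oebvsmrz" -> "bvsmrz" -> "kebvai" -> "iavbek" -> "yqlrua" -> "YQLRUA"
  "ntvga" -> "vga" -> "epj" -> "jpe" -> "zfu" -> "ZFU"
  "kbthdafcg" -> "thdafcg" -> "cqmjolp" -> "plojmqc" -> "fbezcgs" -> "FBEZCGS"
  "cuymyocbzsv" -> "ymyocbzsv" -> "hvhxlkibe" -> "ebiklxhvh" -> "uryabnxlx" -> "URYABNXLX"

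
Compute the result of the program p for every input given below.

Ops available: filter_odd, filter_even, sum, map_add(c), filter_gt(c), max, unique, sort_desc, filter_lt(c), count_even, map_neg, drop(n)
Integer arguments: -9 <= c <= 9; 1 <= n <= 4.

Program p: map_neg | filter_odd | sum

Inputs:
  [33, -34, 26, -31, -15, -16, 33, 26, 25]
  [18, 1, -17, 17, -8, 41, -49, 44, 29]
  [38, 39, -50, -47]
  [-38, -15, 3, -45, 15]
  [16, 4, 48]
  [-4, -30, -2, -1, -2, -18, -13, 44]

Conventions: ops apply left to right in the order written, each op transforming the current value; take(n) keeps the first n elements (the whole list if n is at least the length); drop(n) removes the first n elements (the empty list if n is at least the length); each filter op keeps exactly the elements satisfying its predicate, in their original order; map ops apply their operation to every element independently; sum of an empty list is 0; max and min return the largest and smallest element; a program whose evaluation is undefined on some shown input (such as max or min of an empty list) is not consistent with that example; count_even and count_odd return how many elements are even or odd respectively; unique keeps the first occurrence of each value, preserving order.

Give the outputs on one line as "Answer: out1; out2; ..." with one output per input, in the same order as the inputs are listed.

Execution, op by op:
  [33, -34, 26, -31, -15, -16, 33, 26, 25] -> [-33, 34, -26, 31, 15, 16, -33, -26, -25] -> [-33, 31, 15, -33, -25] -> -45
  [18, 1, -17, 17, -8, 41, -49, 44, 29] -> [-18, -1, 17, -17, 8, -41, 49, -44, -29] -> [-1, 17, -17, -41, 49, -29] -> -22
  [38, 39, -50, -47] -> [-38, -39, 50, 47] -> [-39, 47] -> 8
  [-38, -15, 3, -45, 15] -> [38, 15, -3, 45, -15] -> [15, -3, 45, -15] -> 42
  [16, 4, 48] -> [-16, -4, -48] -> [] -> 0
  [-4, -30, -2, -1, -2, -18, -13, 44] -> [4, 30, 2, 1, 2, 18, 13, -44] -> [1, 13] -> 14

-45; -22; 8; 42; 0; 14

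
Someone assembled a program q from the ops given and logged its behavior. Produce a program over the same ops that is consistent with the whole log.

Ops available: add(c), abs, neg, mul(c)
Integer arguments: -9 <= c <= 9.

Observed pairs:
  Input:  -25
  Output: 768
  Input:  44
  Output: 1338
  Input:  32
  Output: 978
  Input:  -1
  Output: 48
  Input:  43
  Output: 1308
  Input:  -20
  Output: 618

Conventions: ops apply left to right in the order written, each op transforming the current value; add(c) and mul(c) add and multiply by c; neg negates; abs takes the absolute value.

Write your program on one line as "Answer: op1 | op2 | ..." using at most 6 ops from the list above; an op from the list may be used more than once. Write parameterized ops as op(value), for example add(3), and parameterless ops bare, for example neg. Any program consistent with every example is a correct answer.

abs | mul(-5) | add(1) | add(-4) | mul(-6)

Check, running the answer program on each example:
  -25 -> 25 -> -125 -> -124 -> -128 -> 768
  44 -> 44 -> -220 -> -219 -> -223 -> 1338
  32 -> 32 -> -160 -> -159 -> -163 -> 978
  -1 -> 1 -> -5 -> -4 -> -8 -> 48
  43 -> 43 -> -215 -> -214 -> -218 -> 1308
  -20 -> 20 -> -100 -> -99 -> -103 -> 618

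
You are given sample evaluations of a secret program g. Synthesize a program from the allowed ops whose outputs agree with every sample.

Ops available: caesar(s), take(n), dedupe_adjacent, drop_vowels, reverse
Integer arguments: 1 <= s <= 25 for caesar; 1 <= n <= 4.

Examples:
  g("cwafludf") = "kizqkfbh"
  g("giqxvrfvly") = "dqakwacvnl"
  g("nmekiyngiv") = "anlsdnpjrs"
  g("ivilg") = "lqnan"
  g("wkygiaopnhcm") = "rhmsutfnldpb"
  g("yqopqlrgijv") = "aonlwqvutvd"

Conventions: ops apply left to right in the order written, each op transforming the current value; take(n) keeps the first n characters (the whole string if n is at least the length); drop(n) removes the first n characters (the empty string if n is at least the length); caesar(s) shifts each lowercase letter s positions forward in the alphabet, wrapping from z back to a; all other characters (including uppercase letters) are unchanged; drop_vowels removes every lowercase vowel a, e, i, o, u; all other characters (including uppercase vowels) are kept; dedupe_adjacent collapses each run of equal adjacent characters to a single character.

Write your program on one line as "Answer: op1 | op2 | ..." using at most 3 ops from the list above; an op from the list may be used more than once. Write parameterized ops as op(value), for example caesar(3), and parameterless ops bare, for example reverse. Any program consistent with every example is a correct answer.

caesar(10) | caesar(21) | reverse

Check, running the answer program on each example:
  "cwafludf" -> "mgkpvenp" -> "hbfkqzik" -> "kizqkfbh"
  "giqxvrfvly" -> "qsahfbpfvi" -> "lnvcawkaqd" -> "dqakwacvnl"
  "nmekiyngiv" -> "xwousixqsf" -> "srjpndslna" -> "anlsdnpjrs"
  "ivilg" -> "sfsvq" -> "nanql" -> "lqnan"
  "wkygiaopnhcm" -> "guiqskyzxrmw" -> "bpdlnftusmhr" -> "rhmsutfnldpb"
  "yqopqlrgijv" -> "iayzavbqstf" -> "dvtuvqwlnoa" -> "aonlwqvutvd"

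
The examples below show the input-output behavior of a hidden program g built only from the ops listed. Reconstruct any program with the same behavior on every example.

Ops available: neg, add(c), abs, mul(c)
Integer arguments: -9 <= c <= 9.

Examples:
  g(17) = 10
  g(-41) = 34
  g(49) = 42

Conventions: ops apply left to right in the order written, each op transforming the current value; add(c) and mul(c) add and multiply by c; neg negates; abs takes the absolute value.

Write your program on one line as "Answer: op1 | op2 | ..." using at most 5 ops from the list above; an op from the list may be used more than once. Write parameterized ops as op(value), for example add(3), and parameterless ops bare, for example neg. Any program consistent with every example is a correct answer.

neg | abs | add(-4) | add(-3)

Check, running the answer program on each example:
  17 -> -17 -> 17 -> 13 -> 10
  -41 -> 41 -> 41 -> 37 -> 34
  49 -> -49 -> 49 -> 45 -> 42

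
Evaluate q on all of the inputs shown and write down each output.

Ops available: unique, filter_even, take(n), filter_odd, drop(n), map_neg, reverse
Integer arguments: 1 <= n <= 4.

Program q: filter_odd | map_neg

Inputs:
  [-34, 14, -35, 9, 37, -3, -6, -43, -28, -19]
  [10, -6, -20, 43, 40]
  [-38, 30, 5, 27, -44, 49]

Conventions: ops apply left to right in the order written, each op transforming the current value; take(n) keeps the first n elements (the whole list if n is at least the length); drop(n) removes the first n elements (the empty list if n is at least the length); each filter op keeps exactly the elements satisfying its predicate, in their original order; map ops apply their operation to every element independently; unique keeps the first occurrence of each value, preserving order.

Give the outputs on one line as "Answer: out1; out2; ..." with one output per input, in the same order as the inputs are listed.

Execution, op by op:
  [-34, 14, -35, 9, 37, -3, -6, -43, -28, -19] -> [-35, 9, 37, -3, -43, -19] -> [35, -9, -37, 3, 43, 19]
  [10, -6, -20, 43, 40] -> [43] -> [-43]
  [-38, 30, 5, 27, -44, 49] -> [5, 27, 49] -> [-5, -27, -49]

[35, -9, -37, 3, 43, 19]; [-43]; [-5, -27, -49]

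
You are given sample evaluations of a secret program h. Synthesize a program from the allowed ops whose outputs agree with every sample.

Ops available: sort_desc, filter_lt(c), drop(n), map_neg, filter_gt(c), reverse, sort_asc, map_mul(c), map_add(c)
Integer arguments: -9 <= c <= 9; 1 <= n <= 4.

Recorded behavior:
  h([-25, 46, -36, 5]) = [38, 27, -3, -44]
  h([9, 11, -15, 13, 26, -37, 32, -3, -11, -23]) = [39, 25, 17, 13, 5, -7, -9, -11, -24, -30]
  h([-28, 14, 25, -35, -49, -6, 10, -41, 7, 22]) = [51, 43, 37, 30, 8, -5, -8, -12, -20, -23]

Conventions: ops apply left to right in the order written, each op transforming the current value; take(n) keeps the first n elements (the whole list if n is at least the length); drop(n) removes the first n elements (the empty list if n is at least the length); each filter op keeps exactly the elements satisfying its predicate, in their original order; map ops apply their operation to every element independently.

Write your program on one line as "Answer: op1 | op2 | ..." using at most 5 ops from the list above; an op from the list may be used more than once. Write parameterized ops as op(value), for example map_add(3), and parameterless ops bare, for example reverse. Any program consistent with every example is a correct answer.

map_add(-2) | sort_desc | sort_asc | map_neg

Check, running the answer program on each example:
  [-25, 46, -36, 5] -> [-27, 44, -38, 3] -> [44, 3, -27, -38] -> [-38, -27, 3, 44] -> [38, 27, -3, -44]
  [9, 11, -15, 13, 26, -37, 32, -3, -11, -23] -> [7, 9, -17, 11, 24, -39, 30, -5, -13, -25] -> [30, 24, 11, 9, 7, -5, -13, -17, -25, -39] -> [-39, -25, -17, -13, -5, 7, 9, 11, 24, 30] -> [39, 25, 17, 13, 5, -7, -9, -11, -24, -30]
  [-28, 14, 25, -35, -49, -6, 10, -41, 7, 22] -> [-30, 12, 23, -37, -51, -8, 8, -43, 5, 20] -> [23, 20, 12, 8, 5, -8, -30, -37, -43, -51] -> [-51, -43, -37, -30, -8, 5, 8, 12, 20, 23] -> [51, 43, 37, 30, 8, -5, -8, -12, -20, -23]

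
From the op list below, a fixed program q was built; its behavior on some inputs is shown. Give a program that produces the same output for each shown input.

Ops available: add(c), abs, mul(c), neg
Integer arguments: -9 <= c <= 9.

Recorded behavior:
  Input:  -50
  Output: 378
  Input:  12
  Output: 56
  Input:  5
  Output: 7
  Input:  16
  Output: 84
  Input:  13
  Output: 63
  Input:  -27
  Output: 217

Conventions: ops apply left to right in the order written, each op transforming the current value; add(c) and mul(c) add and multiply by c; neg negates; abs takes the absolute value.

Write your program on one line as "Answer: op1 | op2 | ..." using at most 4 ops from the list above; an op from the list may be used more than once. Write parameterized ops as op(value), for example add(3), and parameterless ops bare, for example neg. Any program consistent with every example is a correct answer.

add(-4) | neg | abs | mul(7)

Check, running the answer program on each example:
  -50 -> -54 -> 54 -> 54 -> 378
  12 -> 8 -> -8 -> 8 -> 56
  5 -> 1 -> -1 -> 1 -> 7
  16 -> 12 -> -12 -> 12 -> 84
  13 -> 9 -> -9 -> 9 -> 63
  -27 -> -31 -> 31 -> 31 -> 217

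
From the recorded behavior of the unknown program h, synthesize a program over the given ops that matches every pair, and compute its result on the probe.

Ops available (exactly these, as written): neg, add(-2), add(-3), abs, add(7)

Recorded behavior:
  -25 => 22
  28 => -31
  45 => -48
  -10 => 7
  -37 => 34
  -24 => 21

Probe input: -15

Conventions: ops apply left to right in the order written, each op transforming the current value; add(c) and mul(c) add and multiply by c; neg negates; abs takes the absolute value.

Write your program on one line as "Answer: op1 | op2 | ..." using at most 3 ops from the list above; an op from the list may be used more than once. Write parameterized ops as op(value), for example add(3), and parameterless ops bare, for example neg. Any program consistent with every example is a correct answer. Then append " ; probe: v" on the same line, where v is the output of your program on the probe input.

neg | add(-3) ; probe: 12

Check, running the answer program on each example:
  -25 -> 25 -> 22
  28 -> -28 -> -31
  45 -> -45 -> -48
  -10 -> 10 -> 7
  -37 -> 37 -> 34
  -24 -> 24 -> 21
  probe: -15 -> 15 -> 12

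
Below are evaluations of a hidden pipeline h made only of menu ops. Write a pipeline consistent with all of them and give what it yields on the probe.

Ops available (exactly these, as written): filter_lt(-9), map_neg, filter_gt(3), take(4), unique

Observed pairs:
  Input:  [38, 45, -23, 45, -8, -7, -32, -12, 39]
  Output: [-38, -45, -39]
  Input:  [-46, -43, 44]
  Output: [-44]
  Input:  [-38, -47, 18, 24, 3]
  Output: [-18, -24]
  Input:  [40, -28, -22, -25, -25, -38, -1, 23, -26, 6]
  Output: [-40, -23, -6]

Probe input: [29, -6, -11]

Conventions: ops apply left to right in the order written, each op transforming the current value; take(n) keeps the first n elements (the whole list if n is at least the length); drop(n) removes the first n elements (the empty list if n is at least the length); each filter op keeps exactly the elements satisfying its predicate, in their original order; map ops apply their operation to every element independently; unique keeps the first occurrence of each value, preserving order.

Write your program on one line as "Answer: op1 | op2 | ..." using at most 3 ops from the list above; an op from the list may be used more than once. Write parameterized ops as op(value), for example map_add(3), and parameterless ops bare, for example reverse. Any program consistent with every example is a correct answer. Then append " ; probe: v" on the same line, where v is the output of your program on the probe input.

filter_gt(3) | unique | map_neg ; probe: [-29]

Check, running the answer program on each example:
  [38, 45, -23, 45, -8, -7, -32, -12, 39] -> [38, 45, 45, 39] -> [38, 45, 39] -> [-38, -45, -39]
  [-46, -43, 44] -> [44] -> [44] -> [-44]
  [-38, -47, 18, 24, 3] -> [18, 24] -> [18, 24] -> [-18, -24]
  [40, -28, -22, -25, -25, -38, -1, 23, -26, 6] -> [40, 23, 6] -> [40, 23, 6] -> [-40, -23, -6]
  probe: [29, -6, -11] -> [29] -> [29] -> [-29]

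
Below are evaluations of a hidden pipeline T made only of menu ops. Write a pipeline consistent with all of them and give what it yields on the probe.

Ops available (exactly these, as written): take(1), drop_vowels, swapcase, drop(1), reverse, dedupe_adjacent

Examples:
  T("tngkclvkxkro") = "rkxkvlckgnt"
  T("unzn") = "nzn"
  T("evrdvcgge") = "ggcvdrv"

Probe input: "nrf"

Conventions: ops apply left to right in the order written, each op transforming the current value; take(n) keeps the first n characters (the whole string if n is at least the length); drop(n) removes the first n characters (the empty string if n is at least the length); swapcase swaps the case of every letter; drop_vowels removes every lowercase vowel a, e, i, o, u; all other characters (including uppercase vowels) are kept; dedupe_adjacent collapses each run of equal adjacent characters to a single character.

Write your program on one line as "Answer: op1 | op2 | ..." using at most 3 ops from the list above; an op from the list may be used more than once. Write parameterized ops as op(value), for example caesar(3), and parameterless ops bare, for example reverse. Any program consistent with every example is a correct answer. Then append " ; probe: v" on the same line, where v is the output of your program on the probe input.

drop_vowels | reverse ; probe: "frn"

Check, running the answer program on each example:
  "tngkclvkxkro" -> "tngkclvkxkr" -> "rkxkvlckgnt"
  "unzn" -> "nzn" -> "nzn"
  "evrdvcgge" -> "vrdvcgg" -> "ggcvdrv"
  probe: "nrf" -> "nrf" -> "frn"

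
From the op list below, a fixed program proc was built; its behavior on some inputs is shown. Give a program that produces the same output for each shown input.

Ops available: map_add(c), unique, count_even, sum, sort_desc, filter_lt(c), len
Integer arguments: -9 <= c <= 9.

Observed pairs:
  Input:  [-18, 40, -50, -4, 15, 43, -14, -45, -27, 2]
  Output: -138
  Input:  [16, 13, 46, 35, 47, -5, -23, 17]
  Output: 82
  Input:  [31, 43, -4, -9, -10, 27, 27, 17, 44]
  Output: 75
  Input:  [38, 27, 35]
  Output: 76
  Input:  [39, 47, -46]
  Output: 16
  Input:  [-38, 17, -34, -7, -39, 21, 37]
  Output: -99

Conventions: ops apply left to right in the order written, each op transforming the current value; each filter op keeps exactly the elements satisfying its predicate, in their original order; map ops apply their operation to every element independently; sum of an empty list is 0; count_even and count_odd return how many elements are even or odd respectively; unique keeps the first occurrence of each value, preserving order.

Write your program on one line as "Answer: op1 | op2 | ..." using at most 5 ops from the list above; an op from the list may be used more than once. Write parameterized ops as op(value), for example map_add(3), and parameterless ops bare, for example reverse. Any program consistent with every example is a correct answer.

map_add(-8) | unique | sort_desc | sum

Check, running the answer program on each example:
  [-18, 40, -50, -4, 15, 43, -14, -45, -27, 2] -> [-26, 32, -58, -12, 7, 35, -22, -53, -35, -6] -> [-26, 32, -58, -12, 7, 35, -22, -53, -35, -6] -> [35, 32, 7, -6, -12, -22, -26, -35, -53, -58] -> -138
  [16, 13, 46, 35, 47, -5, -23, 17] -> [8, 5, 38, 27, 39, -13, -31, 9] -> [8, 5, 38, 27, 39, -13, -31, 9] -> [39, 38, 27, 9, 8, 5, -13, -31] -> 82
  [31, 43, -4, -9, -10, 27, 27, 17, 44] -> [23, 35, -12, -17, -18, 19, 19, 9, 36] -> [23, 35, -12, -17, -18, 19, 9, 36] -> [36, 35, 23, 19, 9, -12, -17, -18] -> 75
  [38, 27, 35] -> [30, 19, 27] -> [30, 19, 27] -> [30, 27, 19] -> 76
  [39, 47, -46] -> [31, 39, -54] -> [31, 39, -54] -> [39, 31, -54] -> 16
  [-38, 17, -34, -7, -39, 21, 37] -> [-46, 9, -42, -15, -47, 13, 29] -> [-46, 9, -42, -15, -47, 13, 29] -> [29, 13, 9, -15, -42, -46, -47] -> -99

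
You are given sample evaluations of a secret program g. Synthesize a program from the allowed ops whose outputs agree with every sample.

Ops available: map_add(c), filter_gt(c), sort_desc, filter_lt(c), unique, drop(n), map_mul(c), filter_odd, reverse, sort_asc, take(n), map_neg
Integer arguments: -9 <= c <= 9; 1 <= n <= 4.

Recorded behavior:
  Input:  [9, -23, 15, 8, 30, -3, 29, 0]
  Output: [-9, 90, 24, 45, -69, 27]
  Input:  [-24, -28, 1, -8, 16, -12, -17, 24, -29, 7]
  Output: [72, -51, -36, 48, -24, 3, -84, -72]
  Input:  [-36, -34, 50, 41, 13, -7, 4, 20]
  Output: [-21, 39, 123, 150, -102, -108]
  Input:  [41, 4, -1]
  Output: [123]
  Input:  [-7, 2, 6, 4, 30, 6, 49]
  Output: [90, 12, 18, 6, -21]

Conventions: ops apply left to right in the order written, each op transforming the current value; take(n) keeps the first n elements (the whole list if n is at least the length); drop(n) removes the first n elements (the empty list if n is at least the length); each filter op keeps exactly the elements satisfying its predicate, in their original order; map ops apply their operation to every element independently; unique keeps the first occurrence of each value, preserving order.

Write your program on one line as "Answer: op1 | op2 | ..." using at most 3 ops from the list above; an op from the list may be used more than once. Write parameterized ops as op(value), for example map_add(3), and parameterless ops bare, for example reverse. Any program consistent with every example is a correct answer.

reverse | map_mul(3) | drop(2)

Check, running the answer program on each example:
  [9, -23, 15, 8, 30, -3, 29, 0] -> [0, 29, -3, 30, 8, 15, -23, 9] -> [0, 87, -9, 90, 24, 45, -69, 27] -> [-9, 90, 24, 45, -69, 27]
  [-24, -28, 1, -8, 16, -12, -17, 24, -29, 7] -> [7, -29, 24, -17, -12, 16, -8, 1, -28, -24] -> [21, -87, 72, -51, -36, 48, -24, 3, -84, -72] -> [72, -51, -36, 48, -24, 3, -84, -72]
  [-36, -34, 50, 41, 13, -7, 4, 20] -> [20, 4, -7, 13, 41, 50, -34, -36] -> [60, 12, -21, 39, 123, 150, -102, -108] -> [-21, 39, 123, 150, -102, -108]
  [41, 4, -1] -> [-1, 4, 41] -> [-3, 12, 123] -> [123]
  [-7, 2, 6, 4, 30, 6, 49] -> [49, 6, 30, 4, 6, 2, -7] -> [147, 18, 90, 12, 18, 6, -21] -> [90, 12, 18, 6, -21]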